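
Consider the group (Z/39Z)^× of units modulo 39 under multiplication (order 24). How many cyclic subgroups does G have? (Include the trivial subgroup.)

A cyclic subgroup of order d is generated by each of its φ(d) elements of order d, so the cyclic subgroups of order d number (#elements of order d)/φ(d).
Cyclic subgroups by order — order 1: 1; order 2: 3; order 3: 1; order 4: 2; order 6: 3; order 12: 2.
Total: 12.

12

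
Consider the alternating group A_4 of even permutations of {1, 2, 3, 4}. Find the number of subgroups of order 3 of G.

4

|G| = 12 and 3 | 12, so subgroups of order 3 are possible by Lagrange.
The subgroups of order 3 are: {e, (1 2 3), (1 3 2)}; {e, (1 2 4), (1 4 2)}; {e, (1 3 4), (1 4 3)}; {e, (2 3 4), (2 4 3)}.
So G has 4 subgroups of order 3.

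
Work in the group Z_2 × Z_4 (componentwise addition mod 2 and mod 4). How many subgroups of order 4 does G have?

3

|G| = 8 and 4 | 8, so subgroups of order 4 are possible by Lagrange.
The subgroups of order 4 are: {(0,0), (0,1), (0,2), (0,3)}; {(0,0), (0,2), (1,0), (1,2)}; {(0,0), (0,2), (1,1), (1,3)}.
So G has 3 subgroups of order 4.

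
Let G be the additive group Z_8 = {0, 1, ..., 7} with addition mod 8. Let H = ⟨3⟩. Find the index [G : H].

|⟨3⟩| = 8 and |G| = 8.
By Lagrange, [G : H] = |G|/|H| = 8/8 = 1.

1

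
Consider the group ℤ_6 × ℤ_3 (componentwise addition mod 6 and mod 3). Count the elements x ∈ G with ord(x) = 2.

1

An element (a,b) has order lcm(ord(a), ord(b)); count pairs with lcm equal to 2.
Enumerating gives 1 such elements.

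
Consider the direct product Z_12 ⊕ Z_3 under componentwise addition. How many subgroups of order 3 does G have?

|G| = 36 and 3 | 36, so subgroups of order 3 are possible by Lagrange.
The subgroups of order 3 are: {(0,0), (0,1), (0,2)}; {(0,0), (4,0), (8,0)}; {(0,0), (4,1), (8,2)}; {(0,0), (4,2), (8,1)}.
So G has 4 subgroups of order 3.

4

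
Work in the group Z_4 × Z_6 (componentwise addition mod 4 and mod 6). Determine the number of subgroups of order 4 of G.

3

|G| = 24 and 4 | 24, so subgroups of order 4 are possible by Lagrange.
The subgroups of order 4 are: {(0,0), (0,3), (2,0), (2,3)}; {(0,0), (1,0), (2,0), (3,0)}; {(0,0), (1,3), (2,0), (3,3)}.
So G has 3 subgroups of order 4.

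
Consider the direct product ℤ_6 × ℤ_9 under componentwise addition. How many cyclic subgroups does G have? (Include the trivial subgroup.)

Group the elements of G by the cyclic subgroup they generate; each cyclic subgroup of order d accounts for φ(d) elements.
Cyclic subgroups by order — order 1: 1; order 2: 1; order 3: 4; order 6: 4; order 9: 3; order 18: 3.
Total: 16.

16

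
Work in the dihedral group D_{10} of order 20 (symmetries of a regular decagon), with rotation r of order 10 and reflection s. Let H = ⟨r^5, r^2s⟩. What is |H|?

|⟨r^5⟩| = 2 and |⟨r^2s⟩| = 2, so |H| is a multiple of lcm(2, 2) = 2 and divides |G| = 20.
Closing under the operation: H = {e, r^5, r^2s, r^7s}, so |H| = 4.

4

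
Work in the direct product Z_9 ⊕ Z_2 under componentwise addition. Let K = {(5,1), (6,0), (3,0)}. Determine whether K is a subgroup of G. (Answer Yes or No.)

No

The identity (0,0) ∉ K, so K is not a subgroup.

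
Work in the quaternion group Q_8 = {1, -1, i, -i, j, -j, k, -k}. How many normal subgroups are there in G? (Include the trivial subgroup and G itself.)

6

G has 6 subgroups. Checking conjugation-invariance by order — order 1: 1/1 normal; order 2: 1/1 normal; order 4: 3/3 normal; order 8: 1/1 normal.
Total normal subgroups: 6.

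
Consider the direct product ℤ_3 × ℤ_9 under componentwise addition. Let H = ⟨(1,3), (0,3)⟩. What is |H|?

|⟨(1,3)⟩| = 3 and |⟨(0,3)⟩| = 3, so |H| is a multiple of lcm(3, 3) = 3 and divides |G| = 27.
Closing under the operation: H = {(0,0), (0,3), (0,6), (1,0), (1,3), (1,6), (2,0), (2,3), (2,6)}, so |H| = 9.

9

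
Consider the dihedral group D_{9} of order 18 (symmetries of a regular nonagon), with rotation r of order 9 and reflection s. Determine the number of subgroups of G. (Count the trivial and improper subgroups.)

16

|G| = 18, so by Lagrange every subgroup order divides 18. Divisors: 1, 2, 3, 6, 9, 18.
Subgroups by order — order 1: 1; order 2: 9; order 3: 1; order 6: 3; order 9: 1; order 18: 1.
Total: 1 + 9 + 1 + 3 + 1 + 1 = 16.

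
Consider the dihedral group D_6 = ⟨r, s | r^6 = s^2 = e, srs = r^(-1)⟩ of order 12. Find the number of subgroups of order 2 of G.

7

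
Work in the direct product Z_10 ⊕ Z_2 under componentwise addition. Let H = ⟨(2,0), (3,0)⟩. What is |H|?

|⟨(2,0)⟩| = 5 and |⟨(3,0)⟩| = 10, so |H| is a multiple of lcm(5, 10) = 10 and divides |G| = 20.
Closing under the operation: H = {(0,0), (1,0), (2,0), (3,0), (4,0), (5,0), (6,0), (7,0), (8,0), (9,0)}, so |H| = 10.

10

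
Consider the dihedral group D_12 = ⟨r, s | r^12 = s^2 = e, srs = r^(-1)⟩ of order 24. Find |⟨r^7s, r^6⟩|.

4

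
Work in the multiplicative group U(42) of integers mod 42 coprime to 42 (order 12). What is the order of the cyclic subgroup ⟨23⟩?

6

Compute successive powers of 23 mod 42: 23, 25, 29, 37, 11, 1; 23^6 ≡ 1 (mod 42).
So |⟨23⟩| = 6.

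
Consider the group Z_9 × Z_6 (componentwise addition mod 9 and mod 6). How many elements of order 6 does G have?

An element (a,b) has order lcm(ord(a), ord(b)); count pairs with lcm equal to 6.
Enumerating gives 8 such elements.

8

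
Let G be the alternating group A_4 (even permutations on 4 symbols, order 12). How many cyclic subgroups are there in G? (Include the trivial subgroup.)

Group the elements of G by the cyclic subgroup they generate; each cyclic subgroup of order d accounts for φ(d) elements.
Cyclic subgroups by order — order 1: 1; order 2: 3; order 3: 4.
Total: 8.

8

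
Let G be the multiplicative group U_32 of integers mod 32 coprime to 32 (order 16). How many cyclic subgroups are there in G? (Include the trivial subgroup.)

A cyclic subgroup of order d is generated by each of its φ(d) elements of order d, so the cyclic subgroups of order d number (#elements of order d)/φ(d).
Cyclic subgroups by order — order 1: 1; order 2: 3; order 4: 2; order 8: 2.
Total: 8.

8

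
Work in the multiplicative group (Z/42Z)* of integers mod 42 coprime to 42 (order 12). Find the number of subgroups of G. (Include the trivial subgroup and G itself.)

|G| = 12, so by Lagrange every subgroup order divides 12. Divisors: 1, 2, 3, 4, 6, 12.
Subgroups by order — order 1: 1; order 2: 3; order 3: 1; order 4: 1; order 6: 3; order 12: 1.
Total: 1 + 3 + 1 + 1 + 3 + 1 = 10.

10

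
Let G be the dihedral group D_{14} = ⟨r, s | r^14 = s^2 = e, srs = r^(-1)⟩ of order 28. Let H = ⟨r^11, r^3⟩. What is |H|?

|⟨r^11⟩| = 14 and |⟨r^3⟩| = 14, so |H| is a multiple of lcm(14, 14) = 14 and divides |G| = 28.
Closing under the operation: H = {e, r, r^2, r^3, r^4, r^5, r^6, r^7, r^8, r^9, r^10, r^11, r^12, r^13}, so |H| = 14.

14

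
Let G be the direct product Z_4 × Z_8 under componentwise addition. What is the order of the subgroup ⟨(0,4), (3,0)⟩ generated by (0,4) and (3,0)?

|⟨(0,4)⟩| = 2 and |⟨(3,0)⟩| = 4, so |H| is a multiple of lcm(2, 4) = 4 and divides |G| = 32.
Closing under the operation: H = {(0,0), (0,4), (1,0), (1,4), (2,0), (2,4), (3,0), (3,4)}, so |H| = 8.

8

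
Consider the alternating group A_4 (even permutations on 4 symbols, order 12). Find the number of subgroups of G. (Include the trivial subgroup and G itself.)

|G| = 12, so by Lagrange every subgroup order divides 12. Divisors: 1, 2, 3, 4, 6, 12.
Subgroups by order — order 1: 1; order 2: 3; order 3: 4; order 4: 1; order 6: 0; order 12: 1.
Total: 1 + 3 + 4 + 1 + 0 + 1 = 10.

10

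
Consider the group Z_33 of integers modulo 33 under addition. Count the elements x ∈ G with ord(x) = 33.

20

In a cyclic group of order 33, the number of elements of order d (for d | 33) is φ(d).
φ(33) = 20.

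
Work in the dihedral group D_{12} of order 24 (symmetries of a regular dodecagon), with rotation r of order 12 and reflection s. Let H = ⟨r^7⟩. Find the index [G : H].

2

|⟨r^7⟩| = 12 and |G| = 24.
By Lagrange, [G : H] = |G|/|H| = 24/12 = 2.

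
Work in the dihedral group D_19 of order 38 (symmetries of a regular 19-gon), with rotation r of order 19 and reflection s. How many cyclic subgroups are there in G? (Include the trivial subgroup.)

Each element a generates a cyclic subgroup ⟨a⟩; distinct elements may generate the same one (a cyclic group of order d has φ(d) generators).
Cyclic subgroups by order — order 1: 1; order 2: 19; order 19: 1.
Total: 21.

21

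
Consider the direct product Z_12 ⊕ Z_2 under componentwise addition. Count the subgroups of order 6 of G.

|G| = 24 and 6 | 24, so subgroups of order 6 are possible by Lagrange.
The subgroups of order 6 are: {(0,0), (0,1), (4,0), (4,1), (8,0), (8,1)}; {(0,0), (2,0), (4,0), (6,0), (8,0), (10,0)}; {(0,0), (2,1), (4,0), (6,1), (8,0), (10,1)}.
So G has 3 subgroups of order 6.

3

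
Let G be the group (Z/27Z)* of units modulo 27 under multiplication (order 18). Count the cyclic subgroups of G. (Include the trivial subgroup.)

Each element a generates a cyclic subgroup ⟨a⟩; distinct elements may generate the same one (a cyclic group of order d has φ(d) generators).
Cyclic subgroups by order — order 1: 1; order 2: 1; order 3: 1; order 6: 1; order 9: 1; order 18: 1.
Total: 6.

6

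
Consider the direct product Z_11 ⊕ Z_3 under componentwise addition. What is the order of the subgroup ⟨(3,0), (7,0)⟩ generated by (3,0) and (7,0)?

11

|⟨(3,0)⟩| = 11 and |⟨(7,0)⟩| = 11, so |H| is a multiple of lcm(11, 11) = 11 and divides |G| = 33.
Closing under the operation: H = {(0,0), (1,0), (2,0), (3,0), (4,0), (5,0), (6,0), (7,0), (8,0), (9,0), (10,0)}, so |H| = 11.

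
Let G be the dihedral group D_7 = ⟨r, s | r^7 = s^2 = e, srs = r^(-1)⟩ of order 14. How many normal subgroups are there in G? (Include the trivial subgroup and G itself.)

3

G has 10 subgroups. Checking conjugation-invariance by order — order 1: 1/1 normal; order 2: 0/7 normal; order 7: 1/1 normal; order 14: 1/1 normal.
Total normal subgroups: 3.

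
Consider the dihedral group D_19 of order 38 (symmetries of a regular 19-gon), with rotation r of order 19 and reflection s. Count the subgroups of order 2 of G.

19

|G| = 38 and 2 | 38, so subgroups of order 2 are possible by Lagrange.
The subgroups of order 2 are: {e, r^10s}; {e, r^11s}; {e, r^12s}; {e, r^13s}; … (19 in all).
So G has 19 subgroups of order 2.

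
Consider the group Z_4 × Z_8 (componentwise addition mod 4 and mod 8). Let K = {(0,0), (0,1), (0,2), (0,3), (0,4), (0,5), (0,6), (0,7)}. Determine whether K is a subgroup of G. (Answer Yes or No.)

Yes

|K| = 8 divides |G| = 32, consistent with Lagrange.
K contains the identity, every element's inverse is in K, and K is closed under +: it is a subgroup.
In fact K = ⟨(0,1)⟩.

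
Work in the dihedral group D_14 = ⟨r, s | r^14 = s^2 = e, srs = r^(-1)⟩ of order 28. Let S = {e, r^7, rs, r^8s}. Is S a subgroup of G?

Yes

|S| = 4 divides |G| = 28, consistent with Lagrange.
S contains the identity, every element's inverse is in S, and S is closed under ·: it is a subgroup.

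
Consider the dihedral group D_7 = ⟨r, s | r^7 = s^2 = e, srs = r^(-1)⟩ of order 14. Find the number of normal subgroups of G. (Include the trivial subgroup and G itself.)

3

G has 10 subgroups. Checking conjugation-invariance by order — order 1: 1/1 normal; order 2: 0/7 normal; order 7: 1/1 normal; order 14: 1/1 normal.
Total normal subgroups: 3.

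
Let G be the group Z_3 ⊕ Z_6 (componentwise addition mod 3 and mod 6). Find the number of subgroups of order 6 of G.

|G| = 18 and 6 | 18, so subgroups of order 6 are possible by Lagrange.
The subgroups of order 6 are: {(0,0), (0,1), (0,2), (0,3), (0,4), (0,5)}; {(0,0), (0,3), (1,0), (1,3), (2,0), (2,3)}; {(0,0), (0,3), (1,1), (1,4), (2,2), (2,5)}; {(0,0), (0,3), (1,2), (1,5), (2,1), (2,4)}.
So G has 4 subgroups of order 6.

4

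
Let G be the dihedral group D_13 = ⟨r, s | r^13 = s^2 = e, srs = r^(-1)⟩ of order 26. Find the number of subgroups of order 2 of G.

|G| = 26 and 2 | 26, so subgroups of order 2 are possible by Lagrange.
The subgroups of order 2 are: {e, r^10s}; {e, r^11s}; {e, r^12s}; {e, r^2s}; … (13 in all).
So G has 13 subgroups of order 2.

13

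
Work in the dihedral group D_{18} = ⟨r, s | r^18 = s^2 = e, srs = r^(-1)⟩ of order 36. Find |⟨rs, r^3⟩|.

12

|⟨rs⟩| = 2 and |⟨r^3⟩| = 6, so |H| is a multiple of lcm(2, 6) = 6 and divides |G| = 36.
Closing under the operation: H = {e, r^3, r^6, r^9, r^12, r^15, rs, r^4s, r^7s, r^10s, r^13s, r^16s}, so |H| = 12.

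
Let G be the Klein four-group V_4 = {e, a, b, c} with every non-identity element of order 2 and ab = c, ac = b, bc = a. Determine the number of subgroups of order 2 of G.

3

|G| = 4 and 2 | 4, so subgroups of order 2 are possible by Lagrange.
The subgroups of order 2 are: {e, a}; {e, b}; {e, c}.
So G has 3 subgroups of order 2.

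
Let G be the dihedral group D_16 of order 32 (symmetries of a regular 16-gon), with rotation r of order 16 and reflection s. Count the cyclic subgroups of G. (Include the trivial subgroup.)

Each element a generates a cyclic subgroup ⟨a⟩; distinct elements may generate the same one (a cyclic group of order d has φ(d) generators).
Cyclic subgroups by order — order 1: 1; order 2: 17; order 4: 1; order 8: 1; order 16: 1.
Total: 21.

21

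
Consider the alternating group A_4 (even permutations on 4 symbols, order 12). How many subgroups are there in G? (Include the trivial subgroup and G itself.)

|G| = 12, so by Lagrange every subgroup order divides 12. Divisors: 1, 2, 3, 4, 6, 12.
Subgroups by order — order 1: 1; order 2: 3; order 3: 4; order 4: 1; order 6: 0; order 12: 1.
Total: 1 + 3 + 4 + 1 + 0 + 1 = 10.

10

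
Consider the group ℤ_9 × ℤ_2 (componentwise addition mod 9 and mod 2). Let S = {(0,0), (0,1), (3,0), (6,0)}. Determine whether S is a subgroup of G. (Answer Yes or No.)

|S| = 4 does not divide |G| = 18, so by Lagrange S is not a subgroup.

No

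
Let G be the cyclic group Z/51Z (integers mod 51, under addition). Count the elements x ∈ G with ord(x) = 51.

In a cyclic group of order 51, the number of elements of order d (for d | 51) is φ(d).
φ(51) = 32.

32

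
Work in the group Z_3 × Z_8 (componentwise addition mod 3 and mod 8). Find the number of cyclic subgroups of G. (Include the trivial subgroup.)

8

Each element a generates a cyclic subgroup ⟨a⟩; distinct elements may generate the same one (a cyclic group of order d has φ(d) generators).
Cyclic subgroups by order — order 1: 1; order 2: 1; order 3: 1; order 4: 1; order 6: 1; order 8: 1; order 12: 1; order 24: 1.
Total: 8.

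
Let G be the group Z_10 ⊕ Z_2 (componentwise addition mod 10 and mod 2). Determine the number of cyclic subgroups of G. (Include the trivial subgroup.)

A cyclic subgroup of order d is generated by each of its φ(d) elements of order d, so the cyclic subgroups of order d number (#elements of order d)/φ(d).
Cyclic subgroups by order — order 1: 1; order 2: 3; order 5: 1; order 10: 3.
Total: 8.

8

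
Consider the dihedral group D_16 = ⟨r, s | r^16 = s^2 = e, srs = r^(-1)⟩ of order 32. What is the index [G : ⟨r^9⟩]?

2

|⟨r^9⟩| = 16 and |G| = 32.
By Lagrange, [G : H] = |G|/|H| = 32/16 = 2.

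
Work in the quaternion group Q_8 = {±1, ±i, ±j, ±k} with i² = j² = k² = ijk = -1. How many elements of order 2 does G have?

1

The elements of order 2 are: -1.
That's 1.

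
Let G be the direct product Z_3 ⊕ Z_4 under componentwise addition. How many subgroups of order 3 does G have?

1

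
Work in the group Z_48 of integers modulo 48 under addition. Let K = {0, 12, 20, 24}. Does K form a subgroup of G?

12 ∈ K but its inverse 36 ∉ K, so K is not a subgroup.

No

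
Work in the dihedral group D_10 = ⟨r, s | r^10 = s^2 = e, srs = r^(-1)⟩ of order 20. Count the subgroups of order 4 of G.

5

|G| = 20 and 4 | 20, so subgroups of order 4 are possible by Lagrange.
The subgroups of order 4 are: {e, r^5, r^2s, r^7s}; {e, r^5, r^3s, r^8s}; {e, r^5, r^4s, r^9s}; {e, r^5, s, r^5s}; … (5 in all).
So G has 5 subgroups of order 4.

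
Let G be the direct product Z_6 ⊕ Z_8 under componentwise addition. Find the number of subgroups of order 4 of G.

3

|G| = 48 and 4 | 48, so subgroups of order 4 are possible by Lagrange.
The subgroups of order 4 are: {(0,0), (0,2), (0,4), (0,6)}; {(0,0), (0,4), (3,0), (3,4)}; {(0,0), (0,4), (3,2), (3,6)}.
So G has 3 subgroups of order 4.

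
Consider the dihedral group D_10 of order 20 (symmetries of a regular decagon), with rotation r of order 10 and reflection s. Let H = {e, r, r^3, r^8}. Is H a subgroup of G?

No

r ∈ H but its inverse r^9 ∉ H, so H is not a subgroup.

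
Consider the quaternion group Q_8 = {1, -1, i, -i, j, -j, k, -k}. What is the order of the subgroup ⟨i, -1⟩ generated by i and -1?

4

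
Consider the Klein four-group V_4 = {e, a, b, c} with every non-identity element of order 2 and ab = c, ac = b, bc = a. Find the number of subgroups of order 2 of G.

3

|G| = 4 and 2 | 4, so subgroups of order 2 are possible by Lagrange.
The subgroups of order 2 are: {e, a}; {e, b}; {e, c}.
So G has 3 subgroups of order 2.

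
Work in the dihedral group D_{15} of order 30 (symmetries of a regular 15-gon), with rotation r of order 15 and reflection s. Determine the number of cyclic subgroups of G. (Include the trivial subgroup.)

19

Each element a generates a cyclic subgroup ⟨a⟩; distinct elements may generate the same one (a cyclic group of order d has φ(d) generators).
Cyclic subgroups by order — order 1: 1; order 2: 15; order 3: 1; order 5: 1; order 15: 1.
Total: 19.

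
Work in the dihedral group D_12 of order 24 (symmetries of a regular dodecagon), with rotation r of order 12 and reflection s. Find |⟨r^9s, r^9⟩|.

8

|⟨r^9s⟩| = 2 and |⟨r^9⟩| = 4, so |H| is a multiple of lcm(2, 4) = 4 and divides |G| = 24.
Closing under the operation: H = {e, r^3, r^6, r^9, s, r^3s, r^6s, r^9s}, so |H| = 8.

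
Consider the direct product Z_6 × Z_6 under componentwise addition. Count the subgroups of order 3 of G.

|G| = 36 and 3 | 36, so subgroups of order 3 are possible by Lagrange.
The subgroups of order 3 are: {(0,0), (0,2), (0,4)}; {(0,0), (2,0), (4,0)}; {(0,0), (2,2), (4,4)}; {(0,0), (2,4), (4,2)}.
So G has 4 subgroups of order 3.

4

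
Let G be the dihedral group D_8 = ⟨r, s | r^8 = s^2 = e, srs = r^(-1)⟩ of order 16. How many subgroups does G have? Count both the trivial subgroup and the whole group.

19

|G| = 16, so by Lagrange every subgroup order divides 16. Divisors: 1, 2, 4, 8, 16.
Subgroups by order — order 1: 1; order 2: 9; order 4: 5; order 8: 3; order 16: 1.
Total: 1 + 9 + 5 + 3 + 1 = 19.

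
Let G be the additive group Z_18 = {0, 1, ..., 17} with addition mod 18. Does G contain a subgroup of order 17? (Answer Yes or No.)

No

17 does not divide |G| = 18, so by Lagrange no subgroup of order 17 exists.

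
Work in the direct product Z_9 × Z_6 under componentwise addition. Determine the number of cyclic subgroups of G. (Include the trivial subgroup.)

16

Each element a generates a cyclic subgroup ⟨a⟩; distinct elements may generate the same one (a cyclic group of order d has φ(d) generators).
Cyclic subgroups by order — order 1: 1; order 2: 1; order 3: 4; order 6: 4; order 9: 3; order 18: 3.
Total: 16.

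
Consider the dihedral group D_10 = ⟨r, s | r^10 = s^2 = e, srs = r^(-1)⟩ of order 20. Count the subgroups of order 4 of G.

5

|G| = 20 and 4 | 20, so subgroups of order 4 are possible by Lagrange.
The subgroups of order 4 are: {e, r^5, r^2s, r^7s}; {e, r^5, r^3s, r^8s}; {e, r^5, r^4s, r^9s}; {e, r^5, s, r^5s}; … (5 in all).
So G has 5 subgroups of order 4.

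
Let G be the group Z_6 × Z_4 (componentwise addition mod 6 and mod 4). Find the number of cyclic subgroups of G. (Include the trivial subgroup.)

Group the elements of G by the cyclic subgroup they generate; each cyclic subgroup of order d accounts for φ(d) elements.
Cyclic subgroups by order — order 1: 1; order 2: 3; order 3: 1; order 4: 2; order 6: 3; order 12: 2.
Total: 12.

12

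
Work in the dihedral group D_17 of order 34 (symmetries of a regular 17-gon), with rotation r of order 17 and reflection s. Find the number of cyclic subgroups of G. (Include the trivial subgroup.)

Each element a generates a cyclic subgroup ⟨a⟩; distinct elements may generate the same one (a cyclic group of order d has φ(d) generators).
Cyclic subgroups by order — order 1: 1; order 2: 17; order 17: 1.
Total: 19.

19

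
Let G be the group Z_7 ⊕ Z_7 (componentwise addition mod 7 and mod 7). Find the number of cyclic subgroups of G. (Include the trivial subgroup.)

9

A cyclic subgroup of order d is generated by each of its φ(d) elements of order d, so the cyclic subgroups of order d number (#elements of order d)/φ(d).
Cyclic subgroups by order — order 1: 1; order 7: 8.
Total: 9.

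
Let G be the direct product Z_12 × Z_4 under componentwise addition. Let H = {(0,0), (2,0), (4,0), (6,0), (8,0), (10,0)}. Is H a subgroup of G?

Yes

|H| = 6 divides |G| = 48, consistent with Lagrange.
H contains the identity, every element's inverse is in H, and H is closed under +: it is a subgroup.
In fact H = ⟨(10,0)⟩.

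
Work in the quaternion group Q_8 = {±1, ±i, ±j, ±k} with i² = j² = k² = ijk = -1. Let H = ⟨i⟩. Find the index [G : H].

|⟨i⟩| = 4 and |G| = 8.
By Lagrange, [G : H] = |G|/|H| = 8/4 = 2.

2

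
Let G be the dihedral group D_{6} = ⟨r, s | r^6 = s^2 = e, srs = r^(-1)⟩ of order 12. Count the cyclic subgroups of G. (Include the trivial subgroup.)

10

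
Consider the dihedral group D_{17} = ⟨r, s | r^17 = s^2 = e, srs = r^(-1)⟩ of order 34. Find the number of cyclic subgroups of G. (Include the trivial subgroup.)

A cyclic subgroup of order d is generated by each of its φ(d) elements of order d, so the cyclic subgroups of order d number (#elements of order d)/φ(d).
Cyclic subgroups by order — order 1: 1; order 2: 17; order 17: 1.
Total: 19.

19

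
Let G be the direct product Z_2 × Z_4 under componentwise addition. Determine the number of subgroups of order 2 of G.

3

|G| = 8 and 2 | 8, so subgroups of order 2 are possible by Lagrange.
The subgroups of order 2 are: {(0,0), (0,2)}; {(0,0), (1,0)}; {(0,0), (1,2)}.
So G has 3 subgroups of order 2.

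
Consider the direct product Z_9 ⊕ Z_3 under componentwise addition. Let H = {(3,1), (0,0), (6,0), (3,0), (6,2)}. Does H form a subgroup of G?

|H| = 5 does not divide |G| = 27, so by Lagrange H is not a subgroup.

No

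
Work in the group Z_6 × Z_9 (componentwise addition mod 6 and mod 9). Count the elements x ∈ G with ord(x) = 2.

1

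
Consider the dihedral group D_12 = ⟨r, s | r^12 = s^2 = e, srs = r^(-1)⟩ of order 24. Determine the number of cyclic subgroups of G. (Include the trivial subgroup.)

18

A cyclic subgroup of order d is generated by each of its φ(d) elements of order d, so the cyclic subgroups of order d number (#elements of order d)/φ(d).
Cyclic subgroups by order — order 1: 1; order 2: 13; order 3: 1; order 4: 1; order 6: 1; order 12: 1.
Total: 18.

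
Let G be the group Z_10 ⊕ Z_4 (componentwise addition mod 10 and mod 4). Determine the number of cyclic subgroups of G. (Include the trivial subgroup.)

12

Each element a generates a cyclic subgroup ⟨a⟩; distinct elements may generate the same one (a cyclic group of order d has φ(d) generators).
Cyclic subgroups by order — order 1: 1; order 2: 3; order 4: 2; order 5: 1; order 10: 3; order 20: 2.
Total: 12.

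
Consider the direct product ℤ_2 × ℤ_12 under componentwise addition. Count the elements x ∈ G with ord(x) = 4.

4

An element (a,b) has order lcm(ord(a), ord(b)); count pairs with lcm equal to 4.
Enumerating gives 4 such elements.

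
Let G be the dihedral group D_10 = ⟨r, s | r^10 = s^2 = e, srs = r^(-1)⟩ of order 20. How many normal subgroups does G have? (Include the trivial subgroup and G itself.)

G has 22 subgroups. Checking conjugation-invariance by order — order 1: 1/1 normal; order 2: 1/11 normal; order 4: 0/5 normal; order 5: 1/1 normal; order 10: 3/3 normal; order 20: 1/1 normal.
Total normal subgroups: 7.

7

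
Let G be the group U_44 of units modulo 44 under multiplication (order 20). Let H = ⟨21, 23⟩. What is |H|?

|⟨21⟩| = 2 and |⟨23⟩| = 2, so |H| is a multiple of lcm(2, 2) = 2 and divides |G| = 20.
Closing under the operation: H = {1, 21, 23, 43}, so |H| = 4.

4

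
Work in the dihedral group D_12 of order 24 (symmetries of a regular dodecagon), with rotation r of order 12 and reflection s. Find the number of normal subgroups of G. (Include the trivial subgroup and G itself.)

G has 34 subgroups. Checking conjugation-invariance by order — order 1: 1/1 normal; order 2: 1/13 normal; order 3: 1/1 normal; order 4: 1/7 normal; order 6: 1/5 normal; order 8: 0/3 normal; order 12: 3/3 normal; order 24: 1/1 normal.
Total normal subgroups: 9.

9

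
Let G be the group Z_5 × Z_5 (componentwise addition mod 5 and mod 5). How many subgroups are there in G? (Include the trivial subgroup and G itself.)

8

|G| = 25, so by Lagrange every subgroup order divides 25. Divisors: 1, 5, 25.
Subgroups by order — order 1: 1; order 5: 6; order 25: 1.
Total: 1 + 6 + 1 = 8.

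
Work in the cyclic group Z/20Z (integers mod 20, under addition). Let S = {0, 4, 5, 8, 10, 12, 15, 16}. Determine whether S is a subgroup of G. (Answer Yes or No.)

No

|S| = 8 does not divide |G| = 20, so by Lagrange S is not a subgroup.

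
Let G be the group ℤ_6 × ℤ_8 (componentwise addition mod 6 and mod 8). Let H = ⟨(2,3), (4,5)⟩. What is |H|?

|⟨(2,3)⟩| = 24 and |⟨(4,5)⟩| = 24, so |H| is a multiple of lcm(24, 24) = 24 and divides |G| = 48.
Closing under the operation: H = {(0,0), (0,1), (0,2), (0,3), (0,4), (0,5), (0,6), (0,7), (2,0), (2,1), (2,2), (2,3), (2,4), (2,5), (2,6), (2,7), (4,0), (4,1), (4,2), (4,3), (4,4), (4,5), (4,6), (4,7)}, so |H| = 24.

24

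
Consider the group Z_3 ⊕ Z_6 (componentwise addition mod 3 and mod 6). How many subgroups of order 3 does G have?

4

|G| = 18 and 3 | 18, so subgroups of order 3 are possible by Lagrange.
The subgroups of order 3 are: {(0,0), (0,2), (0,4)}; {(0,0), (1,0), (2,0)}; {(0,0), (1,2), (2,4)}; {(0,0), (1,4), (2,2)}.
So G has 4 subgroups of order 3.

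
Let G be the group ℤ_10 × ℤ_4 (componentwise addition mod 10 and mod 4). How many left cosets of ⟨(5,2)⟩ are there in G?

20

|⟨(5,2)⟩| = 2 and |G| = 40.
By Lagrange, [G : H] = |G|/|H| = 40/2 = 20.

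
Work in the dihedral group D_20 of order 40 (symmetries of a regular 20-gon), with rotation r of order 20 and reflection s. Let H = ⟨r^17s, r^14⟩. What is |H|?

20

|⟨r^17s⟩| = 2 and |⟨r^14⟩| = 10, so |H| is a multiple of lcm(2, 10) = 10 and divides |G| = 40.
Closing under the operation: H = {e, r^2, r^4, r^6, r^8, r^10, r^12, r^14, r^16, r^18, rs, r^3s, r^5s, r^7s, r^9s, r^11s, r^13s, r^15s, r^17s, r^19s}, so |H| = 20.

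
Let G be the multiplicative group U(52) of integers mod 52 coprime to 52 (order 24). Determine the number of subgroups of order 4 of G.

|G| = 24 and 4 | 24, so subgroups of order 4 are possible by Lagrange.
The subgroups of order 4 are: {1, 5, 21, 25}; {1, 25, 27, 51}; {1, 25, 31, 47}.
So G has 3 subgroups of order 4.

3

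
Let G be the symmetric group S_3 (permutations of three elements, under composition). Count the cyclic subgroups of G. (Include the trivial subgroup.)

5

Group the elements of G by the cyclic subgroup they generate; each cyclic subgroup of order d accounts for φ(d) elements.
Cyclic subgroups by order — order 1: 1; order 2: 3; order 3: 1.
Total: 5.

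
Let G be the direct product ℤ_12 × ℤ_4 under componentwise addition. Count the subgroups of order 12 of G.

7

|G| = 48 and 12 | 48, so subgroups of order 12 are possible by Lagrange.
The subgroups of order 12 are: {(0,0), (0,1), (0,2), (0,3), (4,0), (4,1), (4,2), (4,3), (8,0), (8,1), (8,2), (8,3)}; {(0,0), (0,2), (2,0), (2,2), (4,0), (4,2), (6,0), (6,2), (8,0), (8,2), (10,0), (10,2)}; {(0,0), (0,2), (2,1), (2,3), (4,0), (4,2), (6,1), (6,3), (8,0), (8,2), (10,1), (10,3)}; {(0,0), (1,0), (2,0), (3,0), (4,0), (5,0), (6,0), (7,0), (8,0), (9,0), (10,0), (11,0)}; … (7 in all).
So G has 7 subgroups of order 12.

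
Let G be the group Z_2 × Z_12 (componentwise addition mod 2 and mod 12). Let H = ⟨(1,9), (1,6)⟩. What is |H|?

8

|⟨(1,9)⟩| = 4 and |⟨(1,6)⟩| = 2, so |H| is a multiple of lcm(4, 2) = 4 and divides |G| = 24.
Closing under the operation: H = {(0,0), (0,3), (0,6), (0,9), (1,0), (1,3), (1,6), (1,9)}, so |H| = 8.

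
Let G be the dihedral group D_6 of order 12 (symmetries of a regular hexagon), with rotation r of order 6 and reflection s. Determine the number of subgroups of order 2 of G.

7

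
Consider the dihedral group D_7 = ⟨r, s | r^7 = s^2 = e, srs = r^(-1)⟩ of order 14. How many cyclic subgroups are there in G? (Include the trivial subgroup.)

9

A cyclic subgroup of order d is generated by each of its φ(d) elements of order d, so the cyclic subgroups of order d number (#elements of order d)/φ(d).
Cyclic subgroups by order — order 1: 1; order 2: 7; order 7: 1.
Total: 9.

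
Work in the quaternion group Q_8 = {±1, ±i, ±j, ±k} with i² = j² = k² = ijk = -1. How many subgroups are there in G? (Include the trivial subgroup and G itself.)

6

|G| = 8, so by Lagrange every subgroup order divides 8. Divisors: 1, 2, 4, 8.
Subgroups by order — order 1: 1; order 2: 1; order 4: 3; order 8: 1.
Total: 1 + 1 + 3 + 1 = 6.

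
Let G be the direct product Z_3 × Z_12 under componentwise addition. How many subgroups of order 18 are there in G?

1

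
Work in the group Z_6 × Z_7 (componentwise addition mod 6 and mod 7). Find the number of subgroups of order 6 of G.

|G| = 42 and 6 | 42, so subgroups of order 6 are possible by Lagrange.
The subgroups of order 6 are: {(0,0), (1,0), (2,0), (3,0), (4,0), (5,0)}.
So G has 1 subgroup of order 6.

1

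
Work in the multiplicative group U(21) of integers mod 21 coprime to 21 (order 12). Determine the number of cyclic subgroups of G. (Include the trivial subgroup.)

A cyclic subgroup of order d is generated by each of its φ(d) elements of order d, so the cyclic subgroups of order d number (#elements of order d)/φ(d).
Cyclic subgroups by order — order 1: 1; order 2: 3; order 3: 1; order 6: 3.
Total: 8.

8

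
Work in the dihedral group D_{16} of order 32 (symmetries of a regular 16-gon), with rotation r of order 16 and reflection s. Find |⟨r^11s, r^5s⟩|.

16

|⟨r^11s⟩| = 2 and |⟨r^5s⟩| = 2, so |H| is a multiple of lcm(2, 2) = 2 and divides |G| = 32.
Closing under the operation: H = {e, r^2, r^4, r^6, r^8, r^10, r^12, r^14, rs, r^3s, r^5s, r^7s, r^9s, r^11s, r^13s, r^15s}, so |H| = 16.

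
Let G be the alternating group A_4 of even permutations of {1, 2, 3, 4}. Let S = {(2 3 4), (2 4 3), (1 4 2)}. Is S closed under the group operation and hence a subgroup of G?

No

The identity e ∉ S, so S is not a subgroup.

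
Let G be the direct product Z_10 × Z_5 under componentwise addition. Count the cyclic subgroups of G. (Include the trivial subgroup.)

14

Group the elements of G by the cyclic subgroup they generate; each cyclic subgroup of order d accounts for φ(d) elements.
Cyclic subgroups by order — order 1: 1; order 2: 1; order 5: 6; order 10: 6.
Total: 14.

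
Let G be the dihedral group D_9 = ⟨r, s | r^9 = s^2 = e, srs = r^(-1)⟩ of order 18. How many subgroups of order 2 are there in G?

9

|G| = 18 and 2 | 18, so subgroups of order 2 are possible by Lagrange.
The subgroups of order 2 are: {e, r^2s}; {e, r^3s}; {e, r^4s}; {e, r^5s}; … (9 in all).
So G has 9 subgroups of order 2.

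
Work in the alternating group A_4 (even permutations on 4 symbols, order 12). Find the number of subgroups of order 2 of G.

3

|G| = 12 and 2 | 12, so subgroups of order 2 are possible by Lagrange.
The subgroups of order 2 are: {e, (1 2)(3 4)}; {e, (1 3)(2 4)}; {e, (1 4)(2 3)}.
So G has 3 subgroups of order 2.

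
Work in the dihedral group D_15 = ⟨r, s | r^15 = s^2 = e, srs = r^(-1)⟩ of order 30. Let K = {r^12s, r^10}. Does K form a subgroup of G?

The identity e ∉ K, so K is not a subgroup.

No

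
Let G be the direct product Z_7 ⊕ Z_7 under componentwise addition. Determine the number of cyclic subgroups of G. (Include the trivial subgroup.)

Each element a generates a cyclic subgroup ⟨a⟩; distinct elements may generate the same one (a cyclic group of order d has φ(d) generators).
Cyclic subgroups by order — order 1: 1; order 7: 8.
Total: 9.

9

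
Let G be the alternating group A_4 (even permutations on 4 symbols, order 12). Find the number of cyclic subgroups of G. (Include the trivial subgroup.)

Each element a generates a cyclic subgroup ⟨a⟩; distinct elements may generate the same one (a cyclic group of order d has φ(d) generators).
Cyclic subgroups by order — order 1: 1; order 2: 3; order 3: 4.
Total: 8.

8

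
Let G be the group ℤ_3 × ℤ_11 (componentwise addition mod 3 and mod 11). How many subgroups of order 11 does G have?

1

|G| = 33 and 11 | 33, so subgroups of order 11 are possible by Lagrange.
The subgroups of order 11 are: {(0,0), (0,1), (0,2), (0,3), (0,4), (0,5), (0,6), (0,7), (0,8), (0,9), (0,10)}.
So G has 1 subgroup of order 11.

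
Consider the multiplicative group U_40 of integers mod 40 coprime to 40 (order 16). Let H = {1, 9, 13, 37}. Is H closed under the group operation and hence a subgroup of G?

Yes

|H| = 4 divides |G| = 16, consistent with Lagrange.
H contains the identity, every element's inverse is in H, and H is closed under ·: it is a subgroup.
In fact H = ⟨37⟩.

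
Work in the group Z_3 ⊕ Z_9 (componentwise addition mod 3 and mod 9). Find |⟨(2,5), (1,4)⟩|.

|⟨(2,5)⟩| = 9 and |⟨(1,4)⟩| = 9, so |H| is a multiple of lcm(9, 9) = 9 and divides |G| = 27.
Closing under the operation: H = {(0,0), (0,3), (0,6), (1,1), (1,4), (1,7), (2,2), (2,5), (2,8)}, so |H| = 9.

9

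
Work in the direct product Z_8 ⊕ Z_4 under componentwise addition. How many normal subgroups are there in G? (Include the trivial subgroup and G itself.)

22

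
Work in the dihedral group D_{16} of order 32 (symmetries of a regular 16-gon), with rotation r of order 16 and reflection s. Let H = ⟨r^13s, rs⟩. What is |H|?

8

|⟨r^13s⟩| = 2 and |⟨rs⟩| = 2, so |H| is a multiple of lcm(2, 2) = 2 and divides |G| = 32.
Closing under the operation: H = {e, r^4, r^8, r^12, rs, r^5s, r^9s, r^13s}, so |H| = 8.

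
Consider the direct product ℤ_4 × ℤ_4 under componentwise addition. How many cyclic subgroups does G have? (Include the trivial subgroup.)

10

Group the elements of G by the cyclic subgroup they generate; each cyclic subgroup of order d accounts for φ(d) elements.
Cyclic subgroups by order — order 1: 1; order 2: 3; order 4: 6.
Total: 10.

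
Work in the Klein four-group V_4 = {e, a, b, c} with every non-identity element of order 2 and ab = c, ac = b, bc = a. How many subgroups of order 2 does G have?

3

|G| = 4 and 2 | 4, so subgroups of order 2 are possible by Lagrange.
The subgroups of order 2 are: {e, a}; {e, b}; {e, c}.
So G has 3 subgroups of order 2.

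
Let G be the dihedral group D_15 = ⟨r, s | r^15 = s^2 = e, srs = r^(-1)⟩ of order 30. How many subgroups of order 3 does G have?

|G| = 30 and 3 | 30, so subgroups of order 3 are possible by Lagrange.
The subgroups of order 3 are: {e, r^5, r^10}.
So G has 1 subgroup of order 3.

1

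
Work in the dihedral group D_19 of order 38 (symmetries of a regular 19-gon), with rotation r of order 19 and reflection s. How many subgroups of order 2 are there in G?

|G| = 38 and 2 | 38, so subgroups of order 2 are possible by Lagrange.
The subgroups of order 2 are: {e, r^10s}; {e, r^11s}; {e, r^12s}; {e, r^13s}; … (19 in all).
So G has 19 subgroups of order 2.

19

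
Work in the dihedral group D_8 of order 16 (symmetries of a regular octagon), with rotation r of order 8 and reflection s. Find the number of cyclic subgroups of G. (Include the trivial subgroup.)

A cyclic subgroup of order d is generated by each of its φ(d) elements of order d, so the cyclic subgroups of order d number (#elements of order d)/φ(d).
Cyclic subgroups by order — order 1: 1; order 2: 9; order 4: 1; order 8: 1.
Total: 12.

12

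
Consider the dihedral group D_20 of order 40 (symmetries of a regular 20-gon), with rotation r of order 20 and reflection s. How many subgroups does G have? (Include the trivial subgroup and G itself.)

|G| = 40, so by Lagrange every subgroup order divides 40. Divisors: 1, 2, 4, 5, 8, 10, 20, 40.
Subgroups by order — order 1: 1; order 2: 21; order 4: 11; order 5: 1; order 8: 5; order 10: 5; order 20: 3; order 40: 1.
Total: 1 + 21 + 11 + 1 + 5 + 5 + 3 + 1 = 48.

48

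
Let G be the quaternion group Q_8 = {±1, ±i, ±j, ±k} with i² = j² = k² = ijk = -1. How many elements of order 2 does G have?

The elements of order 2 are: -1.
That's 1.

1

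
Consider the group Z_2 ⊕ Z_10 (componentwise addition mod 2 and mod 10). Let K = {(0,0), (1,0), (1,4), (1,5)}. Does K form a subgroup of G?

No

(1,4) ∈ K but its inverse (1,6) ∉ K, so K is not a subgroup.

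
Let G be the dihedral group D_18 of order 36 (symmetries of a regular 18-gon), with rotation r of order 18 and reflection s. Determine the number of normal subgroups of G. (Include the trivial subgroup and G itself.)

9

G has 45 subgroups. Checking conjugation-invariance by order — order 1: 1/1 normal; order 2: 1/19 normal; order 3: 1/1 normal; order 4: 0/9 normal; order 6: 1/7 normal; order 9: 1/1 normal; order 12: 0/3 normal; order 18: 3/3 normal; order 36: 1/1 normal.
Total normal subgroups: 9.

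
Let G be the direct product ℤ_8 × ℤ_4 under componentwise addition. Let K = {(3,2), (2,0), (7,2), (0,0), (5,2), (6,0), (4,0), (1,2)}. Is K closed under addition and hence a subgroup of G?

Yes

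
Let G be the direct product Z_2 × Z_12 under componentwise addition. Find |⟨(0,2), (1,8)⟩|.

12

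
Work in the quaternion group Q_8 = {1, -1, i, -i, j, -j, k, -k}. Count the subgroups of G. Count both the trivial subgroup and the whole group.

|G| = 8, so by Lagrange every subgroup order divides 8. Divisors: 1, 2, 4, 8.
Subgroups by order — order 1: 1; order 2: 1; order 4: 3; order 8: 1.
Total: 1 + 1 + 3 + 1 = 6.

6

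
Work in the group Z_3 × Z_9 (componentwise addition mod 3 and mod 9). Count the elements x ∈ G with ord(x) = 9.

An element (a,b) has order lcm(ord(a), ord(b)); count pairs with lcm equal to 9.
Enumerating gives 18 such elements.

18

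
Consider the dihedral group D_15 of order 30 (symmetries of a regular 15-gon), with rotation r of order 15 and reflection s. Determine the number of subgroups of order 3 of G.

|G| = 30 and 3 | 30, so subgroups of order 3 are possible by Lagrange.
The subgroups of order 3 are: {e, r^5, r^10}.
So G has 1 subgroup of order 3.

1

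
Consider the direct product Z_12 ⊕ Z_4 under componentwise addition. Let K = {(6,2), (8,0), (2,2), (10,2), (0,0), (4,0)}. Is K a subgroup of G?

|K| = 6 divides |G| = 48, consistent with Lagrange.
K contains the identity, every element's inverse is in K, and K is closed under +: it is a subgroup.
In fact K = ⟨(10,2)⟩.

Yes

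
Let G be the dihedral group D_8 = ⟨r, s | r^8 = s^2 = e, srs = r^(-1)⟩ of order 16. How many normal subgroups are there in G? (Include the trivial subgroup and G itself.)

G has 19 subgroups. Checking conjugation-invariance by order — order 1: 1/1 normal; order 2: 1/9 normal; order 4: 1/5 normal; order 8: 3/3 normal; order 16: 1/1 normal.
Total normal subgroups: 7.

7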